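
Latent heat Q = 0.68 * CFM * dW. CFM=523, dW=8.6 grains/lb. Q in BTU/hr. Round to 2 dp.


Q = 0.68 * 523 * 8.6 = 3058.50 BTU/hr

3058.50 BTU/hr


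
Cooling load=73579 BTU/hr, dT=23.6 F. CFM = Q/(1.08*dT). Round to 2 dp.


CFM = 73579 / (1.08 * 23.6) = 2886.81

2886.81 CFM


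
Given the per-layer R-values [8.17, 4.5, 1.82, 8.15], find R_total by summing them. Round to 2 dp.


R_total = 8.17 + 4.5 + 1.82 + 8.15 = 22.64

22.64


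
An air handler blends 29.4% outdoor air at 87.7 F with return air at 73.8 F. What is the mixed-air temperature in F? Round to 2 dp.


T_mix = 73.8 + (29.4/100)*(87.7-73.8) = 77.89 F

77.89 F


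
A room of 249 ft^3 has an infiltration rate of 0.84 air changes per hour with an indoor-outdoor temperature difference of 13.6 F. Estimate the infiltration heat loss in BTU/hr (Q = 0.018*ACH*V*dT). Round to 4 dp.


Q = 0.018 * 0.84 * 249 * 13.6 = 51.2024 BTU/hr

51.2024 BTU/hr


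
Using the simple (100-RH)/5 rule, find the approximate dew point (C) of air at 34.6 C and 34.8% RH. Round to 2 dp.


Td = 34.6 - (100-34.8)/5 = 21.56 C

21.56 C


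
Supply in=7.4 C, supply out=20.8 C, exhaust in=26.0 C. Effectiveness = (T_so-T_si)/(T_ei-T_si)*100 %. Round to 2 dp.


eff = (20.8-7.4)/(26.0-7.4)*100 = 72.04 %

72.04 %


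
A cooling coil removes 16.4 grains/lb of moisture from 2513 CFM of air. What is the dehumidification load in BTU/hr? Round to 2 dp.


Q = 0.68 * 2513 * 16.4 = 28024.98 BTU/hr

28024.98 BTU/hr


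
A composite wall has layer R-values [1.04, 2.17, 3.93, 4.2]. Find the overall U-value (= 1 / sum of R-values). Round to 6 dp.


R_total = 1.04 + 2.17 + 3.93 + 4.2 = 11.34
U = 1/11.34 = 0.088183

0.088183


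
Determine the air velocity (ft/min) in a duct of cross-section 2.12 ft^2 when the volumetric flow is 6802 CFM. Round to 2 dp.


V = 6802 / 2.12 = 3208.49 ft/min

3208.49 ft/min


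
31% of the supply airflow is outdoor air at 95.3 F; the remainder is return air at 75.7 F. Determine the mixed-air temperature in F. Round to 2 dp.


T_mix = 0.31*95.3 + 0.69*75.7 = 81.78 F

81.78 F


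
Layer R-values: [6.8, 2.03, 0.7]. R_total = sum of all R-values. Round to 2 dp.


R_total = 6.8 + 2.03 + 0.7 = 9.53

9.53


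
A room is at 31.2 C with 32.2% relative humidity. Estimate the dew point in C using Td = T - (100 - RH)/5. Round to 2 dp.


Td = 31.2 - (100-32.2)/5 = 17.64 C

17.64 C


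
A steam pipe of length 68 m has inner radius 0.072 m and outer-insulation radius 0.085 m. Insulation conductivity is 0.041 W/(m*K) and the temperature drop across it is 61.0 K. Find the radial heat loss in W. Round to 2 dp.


Q = 2*pi*0.041*68*61.0/ln(0.085/0.072) = 6437.74 W

6437.74 W


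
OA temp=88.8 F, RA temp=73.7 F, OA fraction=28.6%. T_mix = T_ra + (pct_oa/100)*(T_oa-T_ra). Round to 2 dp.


T_mix = 73.7 + (28.6/100)*(88.8-73.7) = 78.02 F

78.02 F


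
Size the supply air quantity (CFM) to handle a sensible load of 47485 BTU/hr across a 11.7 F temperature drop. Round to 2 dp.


CFM = 47485 / (1.08 * 11.7) = 3757.91

3757.91 CFM


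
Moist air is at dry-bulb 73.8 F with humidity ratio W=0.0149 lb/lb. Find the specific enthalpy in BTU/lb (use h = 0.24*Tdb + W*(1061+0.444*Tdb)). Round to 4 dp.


h = 0.24*73.8 + 0.0149*(1061+0.444*73.8) = 34.0091 BTU/lb

34.0091 BTU/lb


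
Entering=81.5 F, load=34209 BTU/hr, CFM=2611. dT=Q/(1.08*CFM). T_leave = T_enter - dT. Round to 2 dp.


dT = 34209/(1.08*2611) = 12.1314
T_leave = 81.5 - 12.1314 = 69.37 F

69.37 F


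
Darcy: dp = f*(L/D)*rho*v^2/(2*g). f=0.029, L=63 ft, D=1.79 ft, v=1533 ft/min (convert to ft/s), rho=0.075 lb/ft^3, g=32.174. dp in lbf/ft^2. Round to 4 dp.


v_fps = 1533/60 = 25.55 ft/s
dp = 0.029*(63/1.79)*0.075*25.55^2/(2*32.174) = 0.7766 lbf/ft^2

0.7766 lbf/ft^2


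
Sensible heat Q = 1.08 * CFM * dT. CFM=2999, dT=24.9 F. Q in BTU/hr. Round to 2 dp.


Q = 1.08 * 2999 * 24.9 = 80649.11 BTU/hr

80649.11 BTU/hr


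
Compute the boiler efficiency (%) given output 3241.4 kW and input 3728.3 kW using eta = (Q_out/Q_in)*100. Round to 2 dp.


eta = (3241.4/3728.3)*100 = 86.94 %

86.94 %


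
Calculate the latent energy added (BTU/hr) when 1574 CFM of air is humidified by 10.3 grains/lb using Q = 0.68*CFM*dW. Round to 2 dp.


Q = 0.68 * 1574 * 10.3 = 11024.30 BTU/hr

11024.30 BTU/hr


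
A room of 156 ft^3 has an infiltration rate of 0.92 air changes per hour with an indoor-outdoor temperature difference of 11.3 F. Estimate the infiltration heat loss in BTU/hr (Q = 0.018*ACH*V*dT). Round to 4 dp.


Q = 0.018 * 0.92 * 156 * 11.3 = 29.1920 BTU/hr

29.1920 BTU/hr


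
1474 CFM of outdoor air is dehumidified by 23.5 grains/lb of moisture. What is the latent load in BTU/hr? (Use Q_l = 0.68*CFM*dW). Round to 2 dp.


Q = 0.68 * 1474 * 23.5 = 23554.52 BTU/hr

23554.52 BTU/hr


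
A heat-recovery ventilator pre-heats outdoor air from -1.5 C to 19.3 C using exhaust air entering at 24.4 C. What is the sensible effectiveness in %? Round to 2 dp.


eff = (19.3-(-1.5))/(24.4-(-1.5))*100 = 80.31 %

80.31 %


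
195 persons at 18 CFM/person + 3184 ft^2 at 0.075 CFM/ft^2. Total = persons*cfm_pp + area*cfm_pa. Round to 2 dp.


Total = 195*18 + 3184*0.075 = 3748.80 CFM

3748.80 CFM


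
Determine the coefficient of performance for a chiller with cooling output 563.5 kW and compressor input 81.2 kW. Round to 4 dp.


COP = 563.5 / 81.2 = 6.9397

6.9397


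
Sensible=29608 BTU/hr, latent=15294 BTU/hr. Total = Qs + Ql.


Qt = 29608 + 15294 = 44902 BTU/hr

44902 BTU/hr


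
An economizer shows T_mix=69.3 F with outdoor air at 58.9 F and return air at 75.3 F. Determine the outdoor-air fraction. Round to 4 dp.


frac = (69.3 - 75.3) / (58.9 - 75.3) = 0.3659

0.3659


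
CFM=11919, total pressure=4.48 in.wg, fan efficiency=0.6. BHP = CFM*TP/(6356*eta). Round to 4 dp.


BHP = 11919 * 4.48 / (6356 * 0.6) = 14.0018 hp

14.0018 hp


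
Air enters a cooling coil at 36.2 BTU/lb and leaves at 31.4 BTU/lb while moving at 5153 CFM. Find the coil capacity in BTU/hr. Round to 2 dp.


Q = 4.5 * 5153 * (36.2 - 31.4) = 111304.80 BTU/hr

111304.80 BTU/hr


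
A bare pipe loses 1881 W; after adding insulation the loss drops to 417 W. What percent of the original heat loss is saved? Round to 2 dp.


Savings = ((1881-417)/1881)*100 = 77.83 %

77.83 %


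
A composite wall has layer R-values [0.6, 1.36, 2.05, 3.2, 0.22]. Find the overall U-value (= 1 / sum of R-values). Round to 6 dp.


R_total = 0.6 + 1.36 + 2.05 + 3.2 + 0.22 = 7.43
U = 1/7.43 = 0.134590

0.134590


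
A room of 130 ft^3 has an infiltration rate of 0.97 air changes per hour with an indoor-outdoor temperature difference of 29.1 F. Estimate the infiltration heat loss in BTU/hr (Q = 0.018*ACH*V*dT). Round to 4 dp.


Q = 0.018 * 0.97 * 130 * 29.1 = 66.0512 BTU/hr

66.0512 BTU/hr


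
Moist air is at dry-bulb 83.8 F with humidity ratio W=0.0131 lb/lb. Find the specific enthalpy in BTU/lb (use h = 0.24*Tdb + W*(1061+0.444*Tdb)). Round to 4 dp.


h = 0.24*83.8 + 0.0131*(1061+0.444*83.8) = 34.4985 BTU/lb

34.4985 BTU/lb


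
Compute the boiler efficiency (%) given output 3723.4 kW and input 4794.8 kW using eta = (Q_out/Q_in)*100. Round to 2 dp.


eta = (3723.4/4794.8)*100 = 77.65 %

77.65 %


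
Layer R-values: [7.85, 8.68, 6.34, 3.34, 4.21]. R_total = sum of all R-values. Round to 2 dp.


R_total = 7.85 + 8.68 + 6.34 + 3.34 + 4.21 = 30.42

30.42


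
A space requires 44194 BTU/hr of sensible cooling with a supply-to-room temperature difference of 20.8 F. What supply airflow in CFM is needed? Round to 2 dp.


CFM = 44194 / (1.08 * 20.8) = 1967.33

1967.33 CFM


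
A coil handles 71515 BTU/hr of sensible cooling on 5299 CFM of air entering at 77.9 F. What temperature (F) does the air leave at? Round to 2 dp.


dT = 71515/(1.08*5299) = 12.4962
T_leave = 77.9 - 12.4962 = 65.40 F

65.40 F


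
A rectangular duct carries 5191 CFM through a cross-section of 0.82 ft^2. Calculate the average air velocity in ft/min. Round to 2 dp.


V = 5191 / 0.82 = 6330.49 ft/min

6330.49 ft/min


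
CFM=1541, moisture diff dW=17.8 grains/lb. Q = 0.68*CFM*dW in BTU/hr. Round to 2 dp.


Q = 0.68 * 1541 * 17.8 = 18652.26 BTU/hr

18652.26 BTU/hr


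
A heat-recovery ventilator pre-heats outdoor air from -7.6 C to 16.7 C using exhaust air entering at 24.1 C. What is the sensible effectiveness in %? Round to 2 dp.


eff = (16.7-(-7.6))/(24.1-(-7.6))*100 = 76.66 %

76.66 %


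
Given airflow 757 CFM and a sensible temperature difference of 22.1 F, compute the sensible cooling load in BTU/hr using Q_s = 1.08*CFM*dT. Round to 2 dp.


Q = 1.08 * 757 * 22.1 = 18068.08 BTU/hr

18068.08 BTU/hr


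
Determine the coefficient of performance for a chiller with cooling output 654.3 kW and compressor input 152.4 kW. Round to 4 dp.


COP = 654.3 / 152.4 = 4.2933

4.2933


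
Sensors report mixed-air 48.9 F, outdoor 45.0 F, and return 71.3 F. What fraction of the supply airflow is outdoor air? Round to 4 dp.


frac = (48.9 - 71.3) / (45.0 - 71.3) = 0.8517

0.8517


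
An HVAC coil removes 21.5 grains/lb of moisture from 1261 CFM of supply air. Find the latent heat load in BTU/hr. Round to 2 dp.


Q = 0.68 * 1261 * 21.5 = 18435.82 BTU/hr

18435.82 BTU/hr


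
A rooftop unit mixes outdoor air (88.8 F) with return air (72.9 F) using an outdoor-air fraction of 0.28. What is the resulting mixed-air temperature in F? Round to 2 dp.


T_mix = 0.28*88.8 + 0.72*72.9 = 77.35 F

77.35 F


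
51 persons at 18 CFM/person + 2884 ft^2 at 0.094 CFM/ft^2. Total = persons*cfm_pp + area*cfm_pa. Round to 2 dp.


Total = 51*18 + 2884*0.094 = 1189.10 CFM

1189.10 CFM


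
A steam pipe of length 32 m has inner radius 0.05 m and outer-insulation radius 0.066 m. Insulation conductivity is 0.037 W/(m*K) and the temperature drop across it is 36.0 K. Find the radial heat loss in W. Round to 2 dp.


Q = 2*pi*0.037*32*36.0/ln(0.066/0.05) = 964.64 W

964.64 W


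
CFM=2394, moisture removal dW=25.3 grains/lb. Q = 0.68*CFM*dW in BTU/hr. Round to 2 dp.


Q = 0.68 * 2394 * 25.3 = 41186.38 BTU/hr

41186.38 BTU/hr


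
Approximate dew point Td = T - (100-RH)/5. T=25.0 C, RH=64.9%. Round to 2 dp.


Td = 25.0 - (100-64.9)/5 = 17.98 C

17.98 C


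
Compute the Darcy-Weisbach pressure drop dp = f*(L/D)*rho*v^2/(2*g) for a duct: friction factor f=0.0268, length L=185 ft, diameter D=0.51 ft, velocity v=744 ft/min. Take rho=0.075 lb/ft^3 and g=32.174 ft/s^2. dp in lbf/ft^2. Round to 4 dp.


v_fps = 744/60 = 12.4 ft/s
dp = 0.0268*(185/0.51)*0.075*12.4^2/(2*32.174) = 1.7422 lbf/ft^2

1.7422 lbf/ft^2


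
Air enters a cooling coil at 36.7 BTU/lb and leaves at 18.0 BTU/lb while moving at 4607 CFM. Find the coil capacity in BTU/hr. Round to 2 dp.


Q = 4.5 * 4607 * (36.7 - 18.0) = 387679.05 BTU/hr

387679.05 BTU/hr


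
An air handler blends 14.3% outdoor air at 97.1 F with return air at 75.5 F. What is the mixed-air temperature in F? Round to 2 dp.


T_mix = 75.5 + (14.3/100)*(97.1-75.5) = 78.59 F

78.59 F


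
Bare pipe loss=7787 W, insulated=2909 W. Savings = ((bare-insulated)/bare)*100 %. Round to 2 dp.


Savings = ((7787-2909)/7787)*100 = 62.64 %

62.64 %


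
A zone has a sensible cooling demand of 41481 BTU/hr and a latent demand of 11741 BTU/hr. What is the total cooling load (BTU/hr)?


Qt = 41481 + 11741 = 53222 BTU/hr

53222 BTU/hr


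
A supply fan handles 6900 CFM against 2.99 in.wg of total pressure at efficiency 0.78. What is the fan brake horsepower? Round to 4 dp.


BHP = 6900 * 2.99 / (6356 * 0.78) = 4.1614 hp

4.1614 hp


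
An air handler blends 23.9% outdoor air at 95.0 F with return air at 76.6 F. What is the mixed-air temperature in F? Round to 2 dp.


T_mix = 76.6 + (23.9/100)*(95.0-76.6) = 81.00 F

81.00 F


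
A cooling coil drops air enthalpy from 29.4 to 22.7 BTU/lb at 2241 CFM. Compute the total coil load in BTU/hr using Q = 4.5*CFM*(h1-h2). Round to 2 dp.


Q = 4.5 * 2241 * (29.4 - 22.7) = 67566.15 BTU/hr

67566.15 BTU/hr


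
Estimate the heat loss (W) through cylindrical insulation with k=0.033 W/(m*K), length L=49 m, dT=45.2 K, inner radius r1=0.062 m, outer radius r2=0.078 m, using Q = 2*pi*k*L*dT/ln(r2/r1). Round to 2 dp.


Q = 2*pi*0.033*49*45.2/ln(0.078/0.062) = 2000.34 W

2000.34 W


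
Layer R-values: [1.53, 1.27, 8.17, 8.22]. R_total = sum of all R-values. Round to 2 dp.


R_total = 1.53 + 1.27 + 8.17 + 8.22 = 19.19

19.19


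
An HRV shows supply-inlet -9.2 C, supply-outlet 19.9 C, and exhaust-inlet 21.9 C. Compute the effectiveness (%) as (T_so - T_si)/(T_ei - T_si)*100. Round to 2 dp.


eff = (19.9-(-9.2))/(21.9-(-9.2))*100 = 93.57 %

93.57 %


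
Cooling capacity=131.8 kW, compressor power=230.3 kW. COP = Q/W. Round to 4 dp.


COP = 131.8 / 230.3 = 0.5723

0.5723


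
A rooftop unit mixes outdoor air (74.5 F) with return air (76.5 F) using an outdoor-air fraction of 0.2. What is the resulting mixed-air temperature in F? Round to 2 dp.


T_mix = 0.2*74.5 + 0.8*76.5 = 76.10 F

76.10 F


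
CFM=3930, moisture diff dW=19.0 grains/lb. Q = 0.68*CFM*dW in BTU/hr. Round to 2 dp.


Q = 0.68 * 3930 * 19.0 = 50775.60 BTU/hr

50775.60 BTU/hr


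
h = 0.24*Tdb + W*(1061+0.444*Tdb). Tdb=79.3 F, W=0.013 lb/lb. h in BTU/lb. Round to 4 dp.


h = 0.24*79.3 + 0.013*(1061+0.444*79.3) = 33.2827 BTU/lb

33.2827 BTU/lb


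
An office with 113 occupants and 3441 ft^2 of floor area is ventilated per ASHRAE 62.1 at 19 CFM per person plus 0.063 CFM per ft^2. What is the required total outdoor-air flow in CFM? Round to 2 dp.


Total = 113*19 + 3441*0.063 = 2363.78 CFM

2363.78 CFM


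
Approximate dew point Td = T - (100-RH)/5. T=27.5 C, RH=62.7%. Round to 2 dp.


Td = 27.5 - (100-62.7)/5 = 20.04 C

20.04 C


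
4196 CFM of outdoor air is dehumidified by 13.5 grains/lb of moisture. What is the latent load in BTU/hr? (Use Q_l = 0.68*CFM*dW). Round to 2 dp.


Q = 0.68 * 4196 * 13.5 = 38519.28 BTU/hr

38519.28 BTU/hr


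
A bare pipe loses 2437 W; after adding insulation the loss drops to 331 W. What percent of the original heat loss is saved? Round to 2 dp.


Savings = ((2437-331)/2437)*100 = 86.42 %

86.42 %


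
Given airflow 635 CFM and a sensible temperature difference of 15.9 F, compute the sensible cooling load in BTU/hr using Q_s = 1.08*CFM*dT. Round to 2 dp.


Q = 1.08 * 635 * 15.9 = 10904.22 BTU/hr

10904.22 BTU/hr


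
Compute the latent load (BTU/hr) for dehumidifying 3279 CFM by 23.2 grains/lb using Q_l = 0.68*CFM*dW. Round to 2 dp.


Q = 0.68 * 3279 * 23.2 = 51729.50 BTU/hr

51729.50 BTU/hr


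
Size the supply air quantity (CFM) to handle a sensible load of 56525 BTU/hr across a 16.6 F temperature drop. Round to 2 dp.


CFM = 56525 / (1.08 * 16.6) = 3152.89

3152.89 CFM


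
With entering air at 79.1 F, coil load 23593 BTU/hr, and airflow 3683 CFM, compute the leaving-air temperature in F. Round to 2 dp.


dT = 23593/(1.08*3683) = 5.9314
T_leave = 79.1 - 5.9314 = 73.17 F

73.17 F


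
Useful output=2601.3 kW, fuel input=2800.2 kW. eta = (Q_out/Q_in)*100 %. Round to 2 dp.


eta = (2601.3/2800.2)*100 = 92.90 %

92.90 %


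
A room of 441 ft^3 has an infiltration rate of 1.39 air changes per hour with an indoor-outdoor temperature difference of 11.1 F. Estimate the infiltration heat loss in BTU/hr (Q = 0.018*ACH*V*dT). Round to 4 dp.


Q = 0.018 * 1.39 * 441 * 11.1 = 122.4754 BTU/hr

122.4754 BTU/hr


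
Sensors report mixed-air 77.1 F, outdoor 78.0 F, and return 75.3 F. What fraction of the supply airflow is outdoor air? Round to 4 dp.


frac = (77.1 - 75.3) / (78.0 - 75.3) = 0.6667

0.6667


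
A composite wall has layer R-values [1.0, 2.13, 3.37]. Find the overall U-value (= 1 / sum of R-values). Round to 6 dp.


R_total = 1.0 + 2.13 + 3.37 = 6.50
U = 1/6.50 = 0.153846

0.153846


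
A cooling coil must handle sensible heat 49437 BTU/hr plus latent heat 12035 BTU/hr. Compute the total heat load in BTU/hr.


Qt = 49437 + 12035 = 61472 BTU/hr

61472 BTU/hr


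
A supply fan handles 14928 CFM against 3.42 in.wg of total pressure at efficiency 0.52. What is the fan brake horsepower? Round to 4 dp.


BHP = 14928 * 3.42 / (6356 * 0.52) = 15.4469 hp

15.4469 hp


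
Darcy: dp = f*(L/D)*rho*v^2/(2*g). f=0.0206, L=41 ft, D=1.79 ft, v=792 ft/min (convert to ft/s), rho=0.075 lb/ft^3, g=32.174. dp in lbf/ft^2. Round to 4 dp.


v_fps = 792/60 = 13.2 ft/s
dp = 0.0206*(41/1.79)*0.075*13.2^2/(2*32.174) = 0.0958 lbf/ft^2

0.0958 lbf/ft^2


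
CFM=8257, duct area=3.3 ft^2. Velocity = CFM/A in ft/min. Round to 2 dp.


V = 8257 / 3.3 = 2502.12 ft/min

2502.12 ft/min


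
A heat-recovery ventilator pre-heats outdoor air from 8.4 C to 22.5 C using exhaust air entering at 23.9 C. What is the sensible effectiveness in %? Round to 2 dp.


eff = (22.5-8.4)/(23.9-8.4)*100 = 90.97 %

90.97 %


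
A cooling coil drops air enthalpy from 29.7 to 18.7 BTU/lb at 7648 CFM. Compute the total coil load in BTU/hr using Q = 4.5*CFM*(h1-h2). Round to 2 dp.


Q = 4.5 * 7648 * (29.7 - 18.7) = 378576.00 BTU/hr

378576.00 BTU/hr


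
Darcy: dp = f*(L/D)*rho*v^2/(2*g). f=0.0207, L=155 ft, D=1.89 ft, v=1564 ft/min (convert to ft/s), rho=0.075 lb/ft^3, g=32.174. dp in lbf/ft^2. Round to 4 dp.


v_fps = 1564/60 = 26.0667 ft/s
dp = 0.0207*(155/1.89)*0.075*26.0667^2/(2*32.174) = 1.3444 lbf/ft^2

1.3444 lbf/ft^2


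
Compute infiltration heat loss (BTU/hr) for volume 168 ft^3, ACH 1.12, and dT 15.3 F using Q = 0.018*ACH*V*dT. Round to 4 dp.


Q = 0.018 * 1.12 * 168 * 15.3 = 51.8193 BTU/hr

51.8193 BTU/hr


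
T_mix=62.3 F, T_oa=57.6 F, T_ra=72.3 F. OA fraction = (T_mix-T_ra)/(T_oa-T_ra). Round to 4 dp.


frac = (62.3 - 72.3) / (57.6 - 72.3) = 0.6803

0.6803


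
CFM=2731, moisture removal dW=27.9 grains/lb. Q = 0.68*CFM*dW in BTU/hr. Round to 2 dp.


Q = 0.68 * 2731 * 27.9 = 51812.53 BTU/hr

51812.53 BTU/hr


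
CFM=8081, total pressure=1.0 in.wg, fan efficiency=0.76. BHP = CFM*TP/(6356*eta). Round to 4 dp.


BHP = 8081 * 1.0 / (6356 * 0.76) = 1.6729 hp

1.6729 hp


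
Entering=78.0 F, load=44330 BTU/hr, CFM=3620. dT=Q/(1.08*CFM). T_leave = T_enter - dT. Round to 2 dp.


dT = 44330/(1.08*3620) = 11.3388
T_leave = 78.0 - 11.3388 = 66.66 F

66.66 F


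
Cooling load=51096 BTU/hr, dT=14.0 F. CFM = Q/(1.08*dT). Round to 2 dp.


CFM = 51096 / (1.08 * 14.0) = 3379.37

3379.37 CFM


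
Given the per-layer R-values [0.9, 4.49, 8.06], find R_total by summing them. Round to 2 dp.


R_total = 0.9 + 4.49 + 8.06 = 13.45

13.45


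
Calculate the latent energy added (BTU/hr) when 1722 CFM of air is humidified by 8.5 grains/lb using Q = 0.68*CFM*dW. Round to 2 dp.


Q = 0.68 * 1722 * 8.5 = 9953.16 BTU/hr

9953.16 BTU/hr


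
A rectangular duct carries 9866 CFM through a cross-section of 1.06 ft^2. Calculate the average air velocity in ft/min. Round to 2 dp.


V = 9866 / 1.06 = 9307.55 ft/min

9307.55 ft/min


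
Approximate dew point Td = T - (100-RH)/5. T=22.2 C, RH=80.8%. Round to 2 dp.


Td = 22.2 - (100-80.8)/5 = 18.36 C

18.36 C


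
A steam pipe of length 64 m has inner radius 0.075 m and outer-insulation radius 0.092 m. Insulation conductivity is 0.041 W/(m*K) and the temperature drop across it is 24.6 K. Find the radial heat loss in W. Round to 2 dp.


Q = 2*pi*0.041*64*24.6/ln(0.092/0.075) = 1985.22 W

1985.22 W


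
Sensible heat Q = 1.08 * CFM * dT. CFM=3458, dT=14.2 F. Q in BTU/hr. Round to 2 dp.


Q = 1.08 * 3458 * 14.2 = 53031.89 BTU/hr

53031.89 BTU/hr


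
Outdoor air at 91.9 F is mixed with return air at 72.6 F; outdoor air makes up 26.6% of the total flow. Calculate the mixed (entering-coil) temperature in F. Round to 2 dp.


T_mix = 72.6 + (26.6/100)*(91.9-72.6) = 77.73 F

77.73 F


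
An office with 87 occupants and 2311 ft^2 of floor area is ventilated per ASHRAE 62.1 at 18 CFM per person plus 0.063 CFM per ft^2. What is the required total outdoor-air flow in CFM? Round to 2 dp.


Total = 87*18 + 2311*0.063 = 1711.59 CFM

1711.59 CFM


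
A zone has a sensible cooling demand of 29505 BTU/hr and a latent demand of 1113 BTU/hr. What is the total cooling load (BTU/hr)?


Qt = 29505 + 1113 = 30618 BTU/hr

30618 BTU/hr


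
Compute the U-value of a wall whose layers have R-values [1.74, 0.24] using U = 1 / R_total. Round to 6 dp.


R_total = 1.74 + 0.24 = 1.98
U = 1/1.98 = 0.505051

0.505051


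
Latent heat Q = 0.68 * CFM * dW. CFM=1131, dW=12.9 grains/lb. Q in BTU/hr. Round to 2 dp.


Q = 0.68 * 1131 * 12.9 = 9921.13 BTU/hr

9921.13 BTU/hr


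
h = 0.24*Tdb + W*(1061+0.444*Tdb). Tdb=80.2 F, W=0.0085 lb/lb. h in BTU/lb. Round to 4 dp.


h = 0.24*80.2 + 0.0085*(1061+0.444*80.2) = 28.5692 BTU/lb

28.5692 BTU/lb


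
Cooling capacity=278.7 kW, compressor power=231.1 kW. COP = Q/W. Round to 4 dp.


COP = 278.7 / 231.1 = 1.2060

1.2060


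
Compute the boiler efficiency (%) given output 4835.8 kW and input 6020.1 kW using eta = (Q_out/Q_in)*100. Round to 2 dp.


eta = (4835.8/6020.1)*100 = 80.33 %

80.33 %


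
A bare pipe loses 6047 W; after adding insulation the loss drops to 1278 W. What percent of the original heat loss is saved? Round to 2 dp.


Savings = ((6047-1278)/6047)*100 = 78.87 %

78.87 %


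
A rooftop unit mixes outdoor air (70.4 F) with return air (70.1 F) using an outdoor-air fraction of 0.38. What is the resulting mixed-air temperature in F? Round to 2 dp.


T_mix = 0.38*70.4 + 0.62*70.1 = 70.21 F

70.21 F


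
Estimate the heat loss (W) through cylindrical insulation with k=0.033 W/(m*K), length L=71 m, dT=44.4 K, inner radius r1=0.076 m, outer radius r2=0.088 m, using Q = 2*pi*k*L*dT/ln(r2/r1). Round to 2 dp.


Q = 2*pi*0.033*71*44.4/ln(0.088/0.076) = 4458.52 W

4458.52 W


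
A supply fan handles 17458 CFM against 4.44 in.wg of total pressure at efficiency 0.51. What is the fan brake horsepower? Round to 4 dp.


BHP = 17458 * 4.44 / (6356 * 0.51) = 23.9124 hp

23.9124 hp


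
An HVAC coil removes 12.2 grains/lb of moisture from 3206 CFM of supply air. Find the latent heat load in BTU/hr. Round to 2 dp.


Q = 0.68 * 3206 * 12.2 = 26596.98 BTU/hr

26596.98 BTU/hr


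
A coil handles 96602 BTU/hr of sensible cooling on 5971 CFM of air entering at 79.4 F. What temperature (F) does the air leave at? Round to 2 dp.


dT = 96602/(1.08*5971) = 14.9801
T_leave = 79.4 - 14.9801 = 64.42 F

64.42 F


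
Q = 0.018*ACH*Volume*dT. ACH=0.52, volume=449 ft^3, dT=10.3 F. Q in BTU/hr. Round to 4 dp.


Q = 0.018 * 0.52 * 449 * 10.3 = 43.2872 BTU/hr

43.2872 BTU/hr


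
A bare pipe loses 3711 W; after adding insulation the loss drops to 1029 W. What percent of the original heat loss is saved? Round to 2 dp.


Savings = ((3711-1029)/3711)*100 = 72.27 %

72.27 %


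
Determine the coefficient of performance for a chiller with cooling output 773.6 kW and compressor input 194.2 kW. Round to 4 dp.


COP = 773.6 / 194.2 = 3.9835

3.9835


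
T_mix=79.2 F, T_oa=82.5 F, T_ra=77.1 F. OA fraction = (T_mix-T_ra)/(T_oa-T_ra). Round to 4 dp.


frac = (79.2 - 77.1) / (82.5 - 77.1) = 0.3889

0.3889


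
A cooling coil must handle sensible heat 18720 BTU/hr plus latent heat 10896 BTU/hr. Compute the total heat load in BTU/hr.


Qt = 18720 + 10896 = 29616 BTU/hr

29616 BTU/hr


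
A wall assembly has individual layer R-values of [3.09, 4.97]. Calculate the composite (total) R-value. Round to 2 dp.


R_total = 3.09 + 4.97 = 8.06

8.06


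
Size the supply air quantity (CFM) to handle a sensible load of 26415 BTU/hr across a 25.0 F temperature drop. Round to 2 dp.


CFM = 26415 / (1.08 * 25.0) = 978.33

978.33 CFM


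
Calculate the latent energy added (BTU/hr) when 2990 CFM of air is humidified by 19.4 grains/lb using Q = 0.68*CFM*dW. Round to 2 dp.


Q = 0.68 * 2990 * 19.4 = 39444.08 BTU/hr

39444.08 BTU/hr


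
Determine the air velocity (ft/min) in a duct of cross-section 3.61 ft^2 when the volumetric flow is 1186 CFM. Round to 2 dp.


V = 1186 / 3.61 = 328.53 ft/min

328.53 ft/min


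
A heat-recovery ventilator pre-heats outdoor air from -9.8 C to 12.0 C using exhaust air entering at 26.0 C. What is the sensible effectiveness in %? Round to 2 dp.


eff = (12.0-(-9.8))/(26.0-(-9.8))*100 = 60.89 %

60.89 %


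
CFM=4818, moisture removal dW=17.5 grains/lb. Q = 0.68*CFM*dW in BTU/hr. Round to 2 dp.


Q = 0.68 * 4818 * 17.5 = 57334.20 BTU/hr

57334.20 BTU/hr


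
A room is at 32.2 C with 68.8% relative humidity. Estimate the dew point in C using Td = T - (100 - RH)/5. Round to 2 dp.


Td = 32.2 - (100-68.8)/5 = 25.96 C

25.96 C


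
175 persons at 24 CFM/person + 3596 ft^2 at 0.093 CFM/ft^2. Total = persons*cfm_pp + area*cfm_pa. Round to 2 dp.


Total = 175*24 + 3596*0.093 = 4534.43 CFM

4534.43 CFM


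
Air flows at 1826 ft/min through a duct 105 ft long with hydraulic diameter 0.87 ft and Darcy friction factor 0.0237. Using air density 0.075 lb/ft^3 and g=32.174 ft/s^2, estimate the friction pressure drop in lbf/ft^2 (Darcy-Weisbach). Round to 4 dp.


v_fps = 1826/60 = 30.4333 ft/s
dp = 0.0237*(105/0.87)*0.075*30.4333^2/(2*32.174) = 3.0878 lbf/ft^2

3.0878 lbf/ft^2


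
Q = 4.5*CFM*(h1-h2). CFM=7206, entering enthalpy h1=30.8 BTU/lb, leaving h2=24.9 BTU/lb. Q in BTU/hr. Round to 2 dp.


Q = 4.5 * 7206 * (30.8 - 24.9) = 191319.30 BTU/hr

191319.30 BTU/hr


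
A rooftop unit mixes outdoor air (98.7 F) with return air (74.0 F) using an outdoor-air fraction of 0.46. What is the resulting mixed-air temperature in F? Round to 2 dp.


T_mix = 0.46*98.7 + 0.54*74.0 = 85.36 F

85.36 F


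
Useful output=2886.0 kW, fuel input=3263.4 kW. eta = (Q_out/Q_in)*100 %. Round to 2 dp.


eta = (2886.0/3263.4)*100 = 88.44 %

88.44 %


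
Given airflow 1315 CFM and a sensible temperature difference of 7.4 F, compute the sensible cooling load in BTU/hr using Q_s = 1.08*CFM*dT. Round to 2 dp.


Q = 1.08 * 1315 * 7.4 = 10509.48 BTU/hr

10509.48 BTU/hr


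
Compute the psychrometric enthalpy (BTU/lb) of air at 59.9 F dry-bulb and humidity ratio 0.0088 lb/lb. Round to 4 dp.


h = 0.24*59.9 + 0.0088*(1061+0.444*59.9) = 23.9468 BTU/lb

23.9468 BTU/lb


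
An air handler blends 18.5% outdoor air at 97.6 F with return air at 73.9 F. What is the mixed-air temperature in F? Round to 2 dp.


T_mix = 73.9 + (18.5/100)*(97.6-73.9) = 78.28 F

78.28 F


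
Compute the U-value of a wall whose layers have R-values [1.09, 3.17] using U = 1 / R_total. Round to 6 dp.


R_total = 1.09 + 3.17 = 4.26
U = 1/4.26 = 0.234742

0.234742


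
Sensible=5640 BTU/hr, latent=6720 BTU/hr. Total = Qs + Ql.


Qt = 5640 + 6720 = 12360 BTU/hr

12360 BTU/hr


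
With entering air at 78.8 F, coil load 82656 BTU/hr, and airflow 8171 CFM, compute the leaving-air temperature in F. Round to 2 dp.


dT = 82656/(1.08*8171) = 9.3665
T_leave = 78.8 - 9.3665 = 69.43 F

69.43 F


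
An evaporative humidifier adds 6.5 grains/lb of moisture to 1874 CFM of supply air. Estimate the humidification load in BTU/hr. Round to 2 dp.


Q = 0.68 * 1874 * 6.5 = 8283.08 BTU/hr

8283.08 BTU/hr


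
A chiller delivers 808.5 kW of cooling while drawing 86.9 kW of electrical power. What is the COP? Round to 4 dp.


COP = 808.5 / 86.9 = 9.3038

9.3038


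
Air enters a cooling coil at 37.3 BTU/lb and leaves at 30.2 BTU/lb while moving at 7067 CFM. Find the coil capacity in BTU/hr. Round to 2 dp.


Q = 4.5 * 7067 * (37.3 - 30.2) = 225790.65 BTU/hr

225790.65 BTU/hr


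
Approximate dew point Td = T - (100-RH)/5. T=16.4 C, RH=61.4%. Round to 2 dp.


Td = 16.4 - (100-61.4)/5 = 8.68 C

8.68 C


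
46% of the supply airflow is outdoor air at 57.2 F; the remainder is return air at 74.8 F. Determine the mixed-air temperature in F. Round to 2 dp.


T_mix = 0.46*57.2 + 0.54*74.8 = 66.70 F

66.70 F


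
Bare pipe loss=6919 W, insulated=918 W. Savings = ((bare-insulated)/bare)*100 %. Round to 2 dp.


Savings = ((6919-918)/6919)*100 = 86.73 %

86.73 %


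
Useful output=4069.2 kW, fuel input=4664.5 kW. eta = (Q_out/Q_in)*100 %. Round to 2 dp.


eta = (4069.2/4664.5)*100 = 87.24 %

87.24 %


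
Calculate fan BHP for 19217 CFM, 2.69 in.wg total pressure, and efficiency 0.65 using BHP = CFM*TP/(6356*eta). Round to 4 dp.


BHP = 19217 * 2.69 / (6356 * 0.65) = 12.5124 hp

12.5124 hp


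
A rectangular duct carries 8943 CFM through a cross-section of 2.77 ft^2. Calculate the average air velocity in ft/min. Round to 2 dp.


V = 8943 / 2.77 = 3228.52 ft/min

3228.52 ft/min


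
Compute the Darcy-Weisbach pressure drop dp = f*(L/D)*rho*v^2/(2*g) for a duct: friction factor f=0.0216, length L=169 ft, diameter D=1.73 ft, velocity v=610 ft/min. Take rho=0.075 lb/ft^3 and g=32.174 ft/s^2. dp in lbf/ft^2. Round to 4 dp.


v_fps = 610/60 = 10.1667 ft/s
dp = 0.0216*(169/1.73)*0.075*10.1667^2/(2*32.174) = 0.2542 lbf/ft^2

0.2542 lbf/ft^2


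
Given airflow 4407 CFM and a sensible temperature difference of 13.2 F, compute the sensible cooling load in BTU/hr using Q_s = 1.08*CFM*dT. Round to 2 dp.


Q = 1.08 * 4407 * 13.2 = 62826.19 BTU/hr

62826.19 BTU/hr


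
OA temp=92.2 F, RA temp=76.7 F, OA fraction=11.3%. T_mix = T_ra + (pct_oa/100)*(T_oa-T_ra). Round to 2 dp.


T_mix = 76.7 + (11.3/100)*(92.2-76.7) = 78.45 F

78.45 F


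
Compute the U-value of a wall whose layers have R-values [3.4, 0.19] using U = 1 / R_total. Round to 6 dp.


R_total = 3.4 + 0.19 = 3.59
U = 1/3.59 = 0.278552

0.278552


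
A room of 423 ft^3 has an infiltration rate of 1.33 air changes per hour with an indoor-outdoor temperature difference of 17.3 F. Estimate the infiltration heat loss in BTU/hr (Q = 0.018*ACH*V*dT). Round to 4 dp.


Q = 0.018 * 1.33 * 423 * 17.3 = 175.1905 BTU/hr

175.1905 BTU/hr


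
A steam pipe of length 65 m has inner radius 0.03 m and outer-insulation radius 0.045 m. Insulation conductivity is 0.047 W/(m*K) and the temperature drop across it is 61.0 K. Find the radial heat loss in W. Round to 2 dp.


Q = 2*pi*0.047*65*61.0/ln(0.045/0.03) = 2887.80 W

2887.80 W


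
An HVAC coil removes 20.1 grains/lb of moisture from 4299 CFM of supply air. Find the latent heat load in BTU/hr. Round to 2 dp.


Q = 0.68 * 4299 * 20.1 = 58758.73 BTU/hr

58758.73 BTU/hr


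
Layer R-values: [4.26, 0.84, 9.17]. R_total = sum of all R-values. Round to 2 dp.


R_total = 4.26 + 0.84 + 9.17 = 14.27

14.27


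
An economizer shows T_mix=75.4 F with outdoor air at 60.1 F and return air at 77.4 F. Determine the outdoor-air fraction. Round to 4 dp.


frac = (75.4 - 77.4) / (60.1 - 77.4) = 0.1156

0.1156


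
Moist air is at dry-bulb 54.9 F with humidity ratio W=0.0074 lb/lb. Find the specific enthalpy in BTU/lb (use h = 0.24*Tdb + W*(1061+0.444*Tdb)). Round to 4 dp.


h = 0.24*54.9 + 0.0074*(1061+0.444*54.9) = 21.2078 BTU/lb

21.2078 BTU/lb


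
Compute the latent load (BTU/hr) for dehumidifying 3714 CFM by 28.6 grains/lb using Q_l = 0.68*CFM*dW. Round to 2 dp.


Q = 0.68 * 3714 * 28.6 = 72229.87 BTU/hr

72229.87 BTU/hr


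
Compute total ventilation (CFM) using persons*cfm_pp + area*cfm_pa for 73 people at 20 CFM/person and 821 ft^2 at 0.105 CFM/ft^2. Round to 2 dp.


Total = 73*20 + 821*0.105 = 1546.21 CFM

1546.21 CFM


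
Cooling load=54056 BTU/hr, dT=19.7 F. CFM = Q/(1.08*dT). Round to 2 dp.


CFM = 54056 / (1.08 * 19.7) = 2540.70

2540.70 CFM


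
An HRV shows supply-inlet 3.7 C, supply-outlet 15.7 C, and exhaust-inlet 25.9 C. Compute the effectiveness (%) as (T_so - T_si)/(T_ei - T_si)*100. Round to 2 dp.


eff = (15.7-3.7)/(25.9-3.7)*100 = 54.05 %

54.05 %


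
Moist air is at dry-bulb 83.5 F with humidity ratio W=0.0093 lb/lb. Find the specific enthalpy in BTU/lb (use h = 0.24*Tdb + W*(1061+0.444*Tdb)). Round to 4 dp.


h = 0.24*83.5 + 0.0093*(1061+0.444*83.5) = 30.2521 BTU/lb

30.2521 BTU/lb


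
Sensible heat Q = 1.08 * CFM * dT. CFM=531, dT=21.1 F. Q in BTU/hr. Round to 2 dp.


Q = 1.08 * 531 * 21.1 = 12100.43 BTU/hr

12100.43 BTU/hr


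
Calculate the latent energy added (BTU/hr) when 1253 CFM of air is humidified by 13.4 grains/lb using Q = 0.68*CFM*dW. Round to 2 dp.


Q = 0.68 * 1253 * 13.4 = 11417.34 BTU/hr

11417.34 BTU/hr


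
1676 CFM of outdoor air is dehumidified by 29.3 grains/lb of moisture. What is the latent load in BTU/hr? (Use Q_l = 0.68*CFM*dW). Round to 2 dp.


Q = 0.68 * 1676 * 29.3 = 33392.62 BTU/hr

33392.62 BTU/hr


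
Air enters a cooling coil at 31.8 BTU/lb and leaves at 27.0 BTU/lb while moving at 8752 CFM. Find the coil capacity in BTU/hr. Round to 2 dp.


Q = 4.5 * 8752 * (31.8 - 27.0) = 189043.20 BTU/hr

189043.20 BTU/hr


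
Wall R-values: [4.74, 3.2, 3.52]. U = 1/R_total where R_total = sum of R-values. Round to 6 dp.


R_total = 4.74 + 3.2 + 3.52 = 11.46
U = 1/11.46 = 0.087260

0.087260


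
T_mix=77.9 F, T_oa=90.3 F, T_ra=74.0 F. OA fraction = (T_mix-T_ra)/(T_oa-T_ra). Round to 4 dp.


frac = (77.9 - 74.0) / (90.3 - 74.0) = 0.2393

0.2393


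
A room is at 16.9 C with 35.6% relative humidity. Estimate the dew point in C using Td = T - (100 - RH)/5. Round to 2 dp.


Td = 16.9 - (100-35.6)/5 = 4.02 C

4.02 C


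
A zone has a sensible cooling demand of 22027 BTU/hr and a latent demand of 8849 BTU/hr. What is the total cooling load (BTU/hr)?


Qt = 22027 + 8849 = 30876 BTU/hr

30876 BTU/hr


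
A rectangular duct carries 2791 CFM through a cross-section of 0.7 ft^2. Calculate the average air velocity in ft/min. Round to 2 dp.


V = 2791 / 0.7 = 3987.14 ft/min

3987.14 ft/min


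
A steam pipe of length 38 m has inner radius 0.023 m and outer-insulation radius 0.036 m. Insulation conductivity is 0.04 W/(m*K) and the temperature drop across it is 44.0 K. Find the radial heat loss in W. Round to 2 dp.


Q = 2*pi*0.04*38*44.0/ln(0.036/0.023) = 937.94 W

937.94 W


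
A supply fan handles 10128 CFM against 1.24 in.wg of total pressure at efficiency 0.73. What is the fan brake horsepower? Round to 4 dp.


BHP = 10128 * 1.24 / (6356 * 0.73) = 2.7067 hp

2.7067 hp


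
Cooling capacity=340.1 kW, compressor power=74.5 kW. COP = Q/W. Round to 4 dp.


COP = 340.1 / 74.5 = 4.5651

4.5651


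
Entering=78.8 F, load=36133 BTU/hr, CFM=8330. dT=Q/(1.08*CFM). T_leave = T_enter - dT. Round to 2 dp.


dT = 36133/(1.08*8330) = 4.0164
T_leave = 78.8 - 4.0164 = 74.78 F

74.78 F


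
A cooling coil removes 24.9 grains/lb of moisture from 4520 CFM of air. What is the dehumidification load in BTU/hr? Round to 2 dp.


Q = 0.68 * 4520 * 24.9 = 76532.64 BTU/hr

76532.64 BTU/hr


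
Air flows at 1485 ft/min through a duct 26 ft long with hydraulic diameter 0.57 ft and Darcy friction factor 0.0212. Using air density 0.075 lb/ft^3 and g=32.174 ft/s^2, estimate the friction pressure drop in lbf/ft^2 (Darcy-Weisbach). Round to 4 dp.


v_fps = 1485/60 = 24.75 ft/s
dp = 0.0212*(26/0.57)*0.075*24.75^2/(2*32.174) = 0.6904 lbf/ft^2

0.6904 lbf/ft^2


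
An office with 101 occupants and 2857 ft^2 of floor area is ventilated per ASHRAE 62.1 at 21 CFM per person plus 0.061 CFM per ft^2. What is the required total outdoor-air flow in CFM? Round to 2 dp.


Total = 101*21 + 2857*0.061 = 2295.28 CFM

2295.28 CFM


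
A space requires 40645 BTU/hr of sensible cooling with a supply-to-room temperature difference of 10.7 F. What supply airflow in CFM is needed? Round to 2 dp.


CFM = 40645 / (1.08 * 10.7) = 3517.22

3517.22 CFM


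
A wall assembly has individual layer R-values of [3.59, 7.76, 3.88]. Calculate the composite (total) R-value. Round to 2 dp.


R_total = 3.59 + 7.76 + 3.88 = 15.23

15.23


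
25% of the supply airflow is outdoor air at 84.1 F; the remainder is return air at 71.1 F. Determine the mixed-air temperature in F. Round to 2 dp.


T_mix = 0.25*84.1 + 0.75*71.1 = 74.35 F

74.35 F


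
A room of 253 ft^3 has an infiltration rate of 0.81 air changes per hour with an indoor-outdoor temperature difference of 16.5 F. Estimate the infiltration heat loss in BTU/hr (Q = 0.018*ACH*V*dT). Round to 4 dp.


Q = 0.018 * 0.81 * 253 * 16.5 = 60.8642 BTU/hr

60.8642 BTU/hr


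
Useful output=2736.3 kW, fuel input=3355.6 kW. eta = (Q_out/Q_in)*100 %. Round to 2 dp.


eta = (2736.3/3355.6)*100 = 81.54 %

81.54 %


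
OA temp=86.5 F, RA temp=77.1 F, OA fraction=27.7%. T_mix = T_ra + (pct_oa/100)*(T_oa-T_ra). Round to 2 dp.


T_mix = 77.1 + (27.7/100)*(86.5-77.1) = 79.70 F

79.70 F


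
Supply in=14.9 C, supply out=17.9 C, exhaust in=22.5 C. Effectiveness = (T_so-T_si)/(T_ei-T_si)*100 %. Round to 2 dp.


eff = (17.9-14.9)/(22.5-14.9)*100 = 39.47 %

39.47 %


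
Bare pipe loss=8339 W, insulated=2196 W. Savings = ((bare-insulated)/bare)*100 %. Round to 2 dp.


Savings = ((8339-2196)/8339)*100 = 73.67 %

73.67 %


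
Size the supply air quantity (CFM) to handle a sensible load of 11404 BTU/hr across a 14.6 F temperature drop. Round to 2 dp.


CFM = 11404 / (1.08 * 14.6) = 723.24

723.24 CFM


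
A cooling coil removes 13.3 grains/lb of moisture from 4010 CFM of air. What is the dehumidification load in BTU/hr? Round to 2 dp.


Q = 0.68 * 4010 * 13.3 = 36266.44 BTU/hr

36266.44 BTU/hr


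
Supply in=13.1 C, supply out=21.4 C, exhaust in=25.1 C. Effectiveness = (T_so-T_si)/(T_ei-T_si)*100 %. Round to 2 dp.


eff = (21.4-13.1)/(25.1-13.1)*100 = 69.17 %

69.17 %


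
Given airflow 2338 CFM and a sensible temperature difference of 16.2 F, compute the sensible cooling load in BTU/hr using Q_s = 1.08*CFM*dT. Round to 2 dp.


Q = 1.08 * 2338 * 16.2 = 40905.65 BTU/hr

40905.65 BTU/hr


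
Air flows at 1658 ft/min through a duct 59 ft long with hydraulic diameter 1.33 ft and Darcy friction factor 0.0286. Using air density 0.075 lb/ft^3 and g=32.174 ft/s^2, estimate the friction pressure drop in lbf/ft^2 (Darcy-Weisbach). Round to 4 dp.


v_fps = 1658/60 = 27.6333 ft/s
dp = 0.0286*(59/1.33)*0.075*27.6333^2/(2*32.174) = 1.1292 lbf/ft^2

1.1292 lbf/ft^2


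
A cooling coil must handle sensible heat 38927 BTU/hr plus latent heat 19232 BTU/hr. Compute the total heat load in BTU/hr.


Qt = 38927 + 19232 = 58159 BTU/hr

58159 BTU/hr


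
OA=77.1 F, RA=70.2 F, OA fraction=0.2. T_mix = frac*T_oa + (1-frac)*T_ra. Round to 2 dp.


T_mix = 0.2*77.1 + 0.8*70.2 = 71.58 F

71.58 F


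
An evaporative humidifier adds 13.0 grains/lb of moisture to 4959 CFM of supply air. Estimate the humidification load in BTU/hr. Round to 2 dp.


Q = 0.68 * 4959 * 13.0 = 43837.56 BTU/hr

43837.56 BTU/hr


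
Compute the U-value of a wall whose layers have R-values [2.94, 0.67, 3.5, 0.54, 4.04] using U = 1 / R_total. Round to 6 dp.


R_total = 2.94 + 0.67 + 3.5 + 0.54 + 4.04 = 11.69
U = 1/11.69 = 0.085543

0.085543


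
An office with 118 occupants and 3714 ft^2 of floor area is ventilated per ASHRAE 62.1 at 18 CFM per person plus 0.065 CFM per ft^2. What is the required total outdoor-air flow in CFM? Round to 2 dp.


Total = 118*18 + 3714*0.065 = 2365.41 CFM

2365.41 CFM


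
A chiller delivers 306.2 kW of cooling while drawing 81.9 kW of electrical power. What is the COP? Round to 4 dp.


COP = 306.2 / 81.9 = 3.7387

3.7387


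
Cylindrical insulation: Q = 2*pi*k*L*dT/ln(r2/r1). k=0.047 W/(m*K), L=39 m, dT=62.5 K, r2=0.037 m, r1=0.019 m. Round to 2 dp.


Q = 2*pi*0.047*39*62.5/ln(0.037/0.019) = 1080.03 W

1080.03 W


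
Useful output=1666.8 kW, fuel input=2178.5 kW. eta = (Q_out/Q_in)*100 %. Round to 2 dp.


eta = (1666.8/2178.5)*100 = 76.51 %

76.51 %
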